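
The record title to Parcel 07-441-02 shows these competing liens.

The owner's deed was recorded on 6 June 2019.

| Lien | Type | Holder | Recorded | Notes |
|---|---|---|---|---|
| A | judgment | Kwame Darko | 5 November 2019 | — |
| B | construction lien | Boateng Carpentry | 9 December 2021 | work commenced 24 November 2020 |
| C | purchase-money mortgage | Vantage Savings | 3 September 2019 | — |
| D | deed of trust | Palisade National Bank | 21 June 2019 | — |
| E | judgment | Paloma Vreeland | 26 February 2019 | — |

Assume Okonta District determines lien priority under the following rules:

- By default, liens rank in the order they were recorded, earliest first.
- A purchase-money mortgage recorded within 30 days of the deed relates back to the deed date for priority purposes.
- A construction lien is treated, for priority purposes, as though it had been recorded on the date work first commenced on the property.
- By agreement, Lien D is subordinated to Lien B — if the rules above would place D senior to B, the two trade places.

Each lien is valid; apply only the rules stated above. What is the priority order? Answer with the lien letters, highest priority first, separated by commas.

Effective dates: B's effective date is 24 November 2020, when work began; C was recorded 89 days after the deed — beyond 30 days — so no relation-back applies.
Ordering by effective date: E (26 February 2019), D (21 June 2019), C (3 September 2019), A (5 November 2019), B (24 November 2020).
D is senior to B before the subordination, so the two trade places.

E, B, C, A, D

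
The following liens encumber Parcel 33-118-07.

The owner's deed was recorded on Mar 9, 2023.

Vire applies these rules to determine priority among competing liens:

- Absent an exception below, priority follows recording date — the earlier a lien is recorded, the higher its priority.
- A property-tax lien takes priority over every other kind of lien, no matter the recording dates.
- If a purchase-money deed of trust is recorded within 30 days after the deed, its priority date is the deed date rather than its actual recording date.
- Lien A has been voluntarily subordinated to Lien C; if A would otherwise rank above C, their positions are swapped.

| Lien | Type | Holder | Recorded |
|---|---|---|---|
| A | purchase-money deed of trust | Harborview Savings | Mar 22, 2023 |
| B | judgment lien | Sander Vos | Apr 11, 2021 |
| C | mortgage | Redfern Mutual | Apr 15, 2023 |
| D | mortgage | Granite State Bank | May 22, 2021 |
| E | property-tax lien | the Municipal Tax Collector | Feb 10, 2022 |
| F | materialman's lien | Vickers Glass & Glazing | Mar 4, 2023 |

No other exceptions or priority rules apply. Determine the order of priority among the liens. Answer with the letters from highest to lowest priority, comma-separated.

Effective dates: A's effective date is the deed date, Mar 9, 2023.
E is a property-tax lien, so it outranks all other liens regardless of date.
Among the remaining liens, by effective date: B (Apr 11, 2021), D (May 22, 2021), F (Mar 4, 2023), A (Mar 9, 2023), C (Apr 15, 2023).
A would otherwise be senior to C, so under the subordination agreement A and C exchange positions.

E, B, D, F, C, A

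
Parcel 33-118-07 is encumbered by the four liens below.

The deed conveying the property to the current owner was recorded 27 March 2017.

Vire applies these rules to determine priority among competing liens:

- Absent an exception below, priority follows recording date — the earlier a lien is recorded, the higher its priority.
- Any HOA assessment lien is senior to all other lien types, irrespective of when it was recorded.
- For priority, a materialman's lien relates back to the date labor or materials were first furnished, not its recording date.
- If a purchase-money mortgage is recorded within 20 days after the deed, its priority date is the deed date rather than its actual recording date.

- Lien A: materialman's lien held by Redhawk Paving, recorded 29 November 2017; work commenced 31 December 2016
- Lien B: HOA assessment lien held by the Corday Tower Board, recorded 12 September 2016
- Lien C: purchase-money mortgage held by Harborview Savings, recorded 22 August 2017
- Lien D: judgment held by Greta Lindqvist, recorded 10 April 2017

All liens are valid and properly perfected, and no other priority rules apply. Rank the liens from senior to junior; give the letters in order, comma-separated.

Adjusting effective dates: A's effective date is 31 December 2016, when work began; C missed the 20-day window (148 days after the deed), so its recording date stands.
As an HOA assessment lien, B is senior to every other lien.
Remaining liens by effective date: A (31 December 2016), D (10 April 2017), C (22 August 2017).

B, A, D, C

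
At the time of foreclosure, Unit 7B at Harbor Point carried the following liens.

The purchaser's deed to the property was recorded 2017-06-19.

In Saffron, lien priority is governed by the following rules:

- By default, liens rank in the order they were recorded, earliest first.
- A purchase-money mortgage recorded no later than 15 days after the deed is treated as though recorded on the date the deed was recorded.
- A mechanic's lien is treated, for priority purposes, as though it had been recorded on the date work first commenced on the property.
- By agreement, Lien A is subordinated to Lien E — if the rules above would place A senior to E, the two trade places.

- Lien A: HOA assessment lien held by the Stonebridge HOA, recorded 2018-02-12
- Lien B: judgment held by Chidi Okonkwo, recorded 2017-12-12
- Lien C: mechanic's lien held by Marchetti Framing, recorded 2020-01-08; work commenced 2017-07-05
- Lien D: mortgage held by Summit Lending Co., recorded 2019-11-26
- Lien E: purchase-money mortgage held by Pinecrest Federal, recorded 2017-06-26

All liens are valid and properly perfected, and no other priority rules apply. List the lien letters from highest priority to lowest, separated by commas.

First, effective dates: C relates back to 2017-07-05 (work commenced); E was recorded within the 15-day window, so its effective date is the deed date 2017-06-19.
By effective date, earliest first: E (2017-06-19), C (2017-07-05), B (2017-12-12), A (2018-02-12), D (2019-11-26).
Since A is not senior to E, the subordination leaves the order unchanged.

E, C, B, A, D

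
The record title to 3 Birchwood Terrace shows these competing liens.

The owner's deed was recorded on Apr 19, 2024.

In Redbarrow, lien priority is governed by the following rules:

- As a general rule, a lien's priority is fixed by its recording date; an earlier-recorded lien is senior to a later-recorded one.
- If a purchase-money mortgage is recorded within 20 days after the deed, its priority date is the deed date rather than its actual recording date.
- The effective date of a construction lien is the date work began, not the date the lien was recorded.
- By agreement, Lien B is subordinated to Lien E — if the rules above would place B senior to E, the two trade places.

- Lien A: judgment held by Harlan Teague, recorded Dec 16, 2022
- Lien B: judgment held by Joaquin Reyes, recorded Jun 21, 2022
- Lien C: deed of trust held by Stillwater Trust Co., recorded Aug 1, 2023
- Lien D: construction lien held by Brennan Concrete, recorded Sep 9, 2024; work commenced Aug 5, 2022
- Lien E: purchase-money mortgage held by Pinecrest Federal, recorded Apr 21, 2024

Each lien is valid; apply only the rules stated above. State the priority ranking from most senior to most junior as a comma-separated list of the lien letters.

Effective dates: D relates back to Aug 5, 2022 (work commenced); E was recorded within the 20-day window, so its effective date is the deed date Apr 19, 2024.
By effective date, earliest first: B (Jun 21, 2022), D (Aug 5, 2022), A (Dec 16, 2022), C (Aug 1, 2023), E (Apr 19, 2024).
The subordination applies — B was senior to E — so B and E swap.

E, D, A, C, B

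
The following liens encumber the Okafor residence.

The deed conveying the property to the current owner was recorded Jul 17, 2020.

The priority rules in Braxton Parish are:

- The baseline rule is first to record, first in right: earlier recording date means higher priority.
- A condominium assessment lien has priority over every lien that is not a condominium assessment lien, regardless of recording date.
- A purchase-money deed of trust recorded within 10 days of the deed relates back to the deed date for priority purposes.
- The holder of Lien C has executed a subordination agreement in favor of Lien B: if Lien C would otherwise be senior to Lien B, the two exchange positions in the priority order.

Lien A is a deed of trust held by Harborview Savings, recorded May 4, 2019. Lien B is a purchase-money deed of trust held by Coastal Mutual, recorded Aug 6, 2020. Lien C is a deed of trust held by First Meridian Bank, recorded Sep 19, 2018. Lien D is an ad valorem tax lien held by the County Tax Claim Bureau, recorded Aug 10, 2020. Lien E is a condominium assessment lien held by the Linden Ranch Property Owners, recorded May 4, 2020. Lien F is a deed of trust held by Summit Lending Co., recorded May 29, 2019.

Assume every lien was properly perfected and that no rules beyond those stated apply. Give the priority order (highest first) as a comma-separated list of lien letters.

E, B, A, F, C, D

First, effective dates: B was recorded 20 days after the deed, outside the 10-day window, so it keeps its recording date.
E is a condominium assessment lien, so it outranks all other liens regardless of date.
Remaining liens by effective date: C (Sep 19, 2018), A (May 4, 2019), F (May 29, 2019), B (Aug 6, 2020), D (Aug 10, 2020).
C would otherwise be senior to B, so under the subordination agreement C and B exchange positions.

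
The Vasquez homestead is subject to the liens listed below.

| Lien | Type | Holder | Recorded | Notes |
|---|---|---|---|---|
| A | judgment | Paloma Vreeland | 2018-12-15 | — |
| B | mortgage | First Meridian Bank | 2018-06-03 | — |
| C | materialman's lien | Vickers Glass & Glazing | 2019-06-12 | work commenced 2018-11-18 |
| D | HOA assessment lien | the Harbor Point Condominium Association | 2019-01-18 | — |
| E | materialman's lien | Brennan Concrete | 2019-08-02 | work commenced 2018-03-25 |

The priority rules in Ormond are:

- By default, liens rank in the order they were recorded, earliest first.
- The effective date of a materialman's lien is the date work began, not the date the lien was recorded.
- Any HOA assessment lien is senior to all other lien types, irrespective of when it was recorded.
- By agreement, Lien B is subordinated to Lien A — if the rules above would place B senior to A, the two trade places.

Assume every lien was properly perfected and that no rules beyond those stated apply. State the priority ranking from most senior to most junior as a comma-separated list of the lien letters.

D, E, A, C, B

Adjusting effective dates: C is treated as recorded 2018-11-18, the work-commencement date; E's effective date is 2018-03-25, when work began.
D is an HOA assessment lien and takes priority over every other lien.
Ordering the rest by effective date: E (2018-03-25), B (2018-06-03), C (2018-11-18), A (2018-12-15).
The subordination applies — B was senior to A — so B and A swap.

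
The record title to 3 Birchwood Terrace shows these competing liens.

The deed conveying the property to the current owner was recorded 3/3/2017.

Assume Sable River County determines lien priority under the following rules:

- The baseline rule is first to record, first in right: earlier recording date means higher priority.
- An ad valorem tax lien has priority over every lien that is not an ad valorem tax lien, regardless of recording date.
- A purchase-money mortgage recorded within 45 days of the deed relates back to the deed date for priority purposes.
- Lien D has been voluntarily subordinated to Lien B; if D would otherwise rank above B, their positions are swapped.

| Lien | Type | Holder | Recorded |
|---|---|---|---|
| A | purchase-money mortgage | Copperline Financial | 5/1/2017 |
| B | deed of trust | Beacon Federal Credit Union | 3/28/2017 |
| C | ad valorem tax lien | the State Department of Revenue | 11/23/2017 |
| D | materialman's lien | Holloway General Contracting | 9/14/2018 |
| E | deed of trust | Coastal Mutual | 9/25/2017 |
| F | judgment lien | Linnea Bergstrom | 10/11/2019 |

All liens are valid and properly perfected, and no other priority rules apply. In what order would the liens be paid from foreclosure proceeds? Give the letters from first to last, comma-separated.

Effective dates: A was recorded 59 days after the deed, outside the 45-day window, so it keeps its recording date.
C, as an ad valorem tax lien, has superpriority and ranks first.
Among the remaining liens, by effective date: B (3/28/2017), A (5/1/2017), E (9/25/2017), D (9/14/2018), F (10/11/2019).
D is already junior to B, so the subordination agreement changes nothing.

C, B, A, E, D, F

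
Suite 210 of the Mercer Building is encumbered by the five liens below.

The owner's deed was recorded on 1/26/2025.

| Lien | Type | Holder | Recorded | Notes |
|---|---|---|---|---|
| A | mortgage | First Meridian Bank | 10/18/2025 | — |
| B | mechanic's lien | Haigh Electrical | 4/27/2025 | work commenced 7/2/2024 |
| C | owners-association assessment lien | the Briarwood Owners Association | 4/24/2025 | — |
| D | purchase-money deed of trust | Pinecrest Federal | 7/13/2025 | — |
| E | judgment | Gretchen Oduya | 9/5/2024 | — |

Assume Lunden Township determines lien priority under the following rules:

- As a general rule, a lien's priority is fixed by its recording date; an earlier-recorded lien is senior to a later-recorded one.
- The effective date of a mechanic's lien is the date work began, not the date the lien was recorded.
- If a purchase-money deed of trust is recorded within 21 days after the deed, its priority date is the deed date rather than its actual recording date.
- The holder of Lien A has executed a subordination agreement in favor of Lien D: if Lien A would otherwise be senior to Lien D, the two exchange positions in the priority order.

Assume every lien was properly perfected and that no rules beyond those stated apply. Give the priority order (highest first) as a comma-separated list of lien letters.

B, E, C, D, A

Effective dates: B relates back to 7/2/2024 (work commenced); D was recorded 168 days after the deed — beyond 21 days — so no relation-back applies.
By effective date, earliest first: B (7/2/2024), E (9/5/2024), C (4/24/2025), D (7/13/2025), A (10/18/2025).
Since A is not senior to D, the subordination leaves the order unchanged.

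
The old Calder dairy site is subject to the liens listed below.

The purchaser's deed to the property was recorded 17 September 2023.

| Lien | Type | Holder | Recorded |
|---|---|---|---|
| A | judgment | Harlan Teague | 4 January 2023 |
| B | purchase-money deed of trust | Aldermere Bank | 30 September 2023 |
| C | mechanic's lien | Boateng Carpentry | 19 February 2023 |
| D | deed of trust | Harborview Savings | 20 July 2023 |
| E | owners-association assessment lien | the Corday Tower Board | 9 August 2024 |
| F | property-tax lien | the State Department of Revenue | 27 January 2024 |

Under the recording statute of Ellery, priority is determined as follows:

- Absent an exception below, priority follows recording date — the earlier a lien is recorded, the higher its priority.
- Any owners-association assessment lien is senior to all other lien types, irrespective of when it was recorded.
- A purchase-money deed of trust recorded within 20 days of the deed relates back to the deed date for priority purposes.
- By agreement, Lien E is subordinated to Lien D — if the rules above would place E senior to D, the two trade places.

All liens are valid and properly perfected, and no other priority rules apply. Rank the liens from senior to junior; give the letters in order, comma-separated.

Effective dates after the stated exceptions: B was recorded within the 20-day window, so its effective date is the deed date 17 September 2023.
As an owners-association assessment lien, E is senior to every other lien.
The other liens, earliest effective date first: A (4 January 2023), C (19 February 2023), D (20 July 2023), B (17 September 2023), F (27 January 2024).
E is senior to D before the subordination, so the two trade places.

D, A, C, E, B, F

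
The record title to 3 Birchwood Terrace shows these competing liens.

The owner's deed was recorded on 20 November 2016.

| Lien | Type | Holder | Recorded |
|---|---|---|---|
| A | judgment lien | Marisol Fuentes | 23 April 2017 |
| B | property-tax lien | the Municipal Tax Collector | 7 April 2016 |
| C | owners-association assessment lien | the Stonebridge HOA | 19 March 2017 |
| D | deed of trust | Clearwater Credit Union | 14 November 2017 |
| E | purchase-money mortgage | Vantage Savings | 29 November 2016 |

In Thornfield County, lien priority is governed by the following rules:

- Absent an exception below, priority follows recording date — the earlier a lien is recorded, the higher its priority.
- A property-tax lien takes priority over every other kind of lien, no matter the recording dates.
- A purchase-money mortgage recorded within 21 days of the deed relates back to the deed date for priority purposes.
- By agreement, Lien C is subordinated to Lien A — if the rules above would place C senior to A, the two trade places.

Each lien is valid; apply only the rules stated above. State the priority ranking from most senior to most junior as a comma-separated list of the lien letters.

First, effective dates: E's effective date is the deed date, 20 November 2016.
B is a property-tax lien, so it outranks all other liens regardless of date.
Ordering the rest by effective date: E (20 November 2016), C (19 March 2017), A (23 April 2017), D (14 November 2017).
Because C would otherwise rank above A, the subordination swaps them.

B, E, A, C, D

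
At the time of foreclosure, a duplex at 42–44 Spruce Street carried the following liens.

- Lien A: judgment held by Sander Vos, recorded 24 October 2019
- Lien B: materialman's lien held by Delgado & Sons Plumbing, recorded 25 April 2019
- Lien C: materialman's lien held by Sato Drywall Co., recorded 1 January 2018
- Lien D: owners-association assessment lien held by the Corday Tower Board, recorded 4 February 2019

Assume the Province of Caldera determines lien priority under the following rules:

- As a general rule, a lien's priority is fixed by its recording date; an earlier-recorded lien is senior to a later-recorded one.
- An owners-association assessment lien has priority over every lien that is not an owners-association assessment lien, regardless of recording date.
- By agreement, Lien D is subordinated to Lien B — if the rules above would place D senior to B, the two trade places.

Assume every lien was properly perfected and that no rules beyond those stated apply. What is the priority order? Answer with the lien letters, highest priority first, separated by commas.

D, as an owners-association assessment lien, has superpriority and ranks first.
Ordering the rest by effective date: C (1 January 2018), B (25 April 2019), A (24 October 2019).
D is senior to B before the subordination, so the two trade places.

B, C, D, A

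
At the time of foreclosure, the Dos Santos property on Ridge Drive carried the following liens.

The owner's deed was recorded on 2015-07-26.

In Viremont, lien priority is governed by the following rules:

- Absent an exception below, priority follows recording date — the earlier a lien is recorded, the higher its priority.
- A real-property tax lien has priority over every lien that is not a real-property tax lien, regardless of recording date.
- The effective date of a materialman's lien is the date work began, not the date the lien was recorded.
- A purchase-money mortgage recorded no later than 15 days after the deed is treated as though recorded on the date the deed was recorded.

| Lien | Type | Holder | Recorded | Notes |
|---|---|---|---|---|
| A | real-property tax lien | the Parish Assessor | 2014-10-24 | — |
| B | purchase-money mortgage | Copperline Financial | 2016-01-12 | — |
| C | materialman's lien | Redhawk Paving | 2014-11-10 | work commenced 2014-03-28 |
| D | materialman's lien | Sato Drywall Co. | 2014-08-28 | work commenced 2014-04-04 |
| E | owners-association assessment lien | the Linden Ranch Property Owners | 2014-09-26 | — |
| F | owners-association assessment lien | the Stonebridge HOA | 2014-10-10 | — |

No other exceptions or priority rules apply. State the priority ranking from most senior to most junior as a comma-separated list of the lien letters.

Effective dates after the stated exceptions: B was recorded 170 days after the deed — beyond 15 days — so no relation-back applies; C relates back to 2014-03-28 (work commenced); D's effective date is 2014-04-04, when work began.
As a real-property tax lien, A is senior to every other lien.
Among the remaining liens, by effective date: C (2014-03-28), D (2014-04-04), E (2014-09-26), F (2014-10-10), B (2016-01-12).

A, C, D, E, F, B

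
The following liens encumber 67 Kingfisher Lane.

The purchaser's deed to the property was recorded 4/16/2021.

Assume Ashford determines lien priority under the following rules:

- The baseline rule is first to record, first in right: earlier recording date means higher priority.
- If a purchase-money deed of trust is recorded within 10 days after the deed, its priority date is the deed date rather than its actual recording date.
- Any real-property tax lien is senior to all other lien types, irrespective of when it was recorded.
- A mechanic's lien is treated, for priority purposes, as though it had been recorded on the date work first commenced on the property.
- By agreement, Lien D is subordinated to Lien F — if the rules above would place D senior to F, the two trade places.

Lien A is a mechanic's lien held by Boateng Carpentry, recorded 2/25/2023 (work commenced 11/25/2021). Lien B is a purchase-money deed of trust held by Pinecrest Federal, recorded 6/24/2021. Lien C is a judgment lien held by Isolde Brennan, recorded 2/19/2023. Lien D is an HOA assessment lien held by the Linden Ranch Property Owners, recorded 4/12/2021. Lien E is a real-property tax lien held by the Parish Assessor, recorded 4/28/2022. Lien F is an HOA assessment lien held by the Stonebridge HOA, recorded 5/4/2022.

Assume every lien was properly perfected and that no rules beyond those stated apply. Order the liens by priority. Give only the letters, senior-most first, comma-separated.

E, F, B, A, D, C

First, effective dates: A's effective date is 11/25/2021, when work began; B missed the 10-day window (69 days after the deed), so its recording date stands.
E is a real-property tax lien, so it outranks all other liens regardless of date.
Among the remaining liens, by effective date: D (4/12/2021), B (6/24/2021), A (11/25/2021), F (5/4/2022), C (2/19/2023).
D would otherwise be senior to F, so under the subordination agreement D and F exchange positions.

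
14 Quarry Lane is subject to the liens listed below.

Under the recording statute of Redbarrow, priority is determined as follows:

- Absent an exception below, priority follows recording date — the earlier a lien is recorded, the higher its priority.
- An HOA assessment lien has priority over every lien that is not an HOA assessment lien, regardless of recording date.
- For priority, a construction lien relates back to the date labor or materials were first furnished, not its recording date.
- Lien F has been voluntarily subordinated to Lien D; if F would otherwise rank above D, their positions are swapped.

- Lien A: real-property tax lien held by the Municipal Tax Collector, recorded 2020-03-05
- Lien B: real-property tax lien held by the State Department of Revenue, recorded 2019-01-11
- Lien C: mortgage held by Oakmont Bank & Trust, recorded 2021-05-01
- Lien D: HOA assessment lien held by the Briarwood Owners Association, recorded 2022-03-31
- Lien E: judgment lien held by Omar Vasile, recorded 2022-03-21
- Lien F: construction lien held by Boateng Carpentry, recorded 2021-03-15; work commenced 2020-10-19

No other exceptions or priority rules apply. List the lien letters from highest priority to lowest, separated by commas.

Effective dates: F's effective date is 2020-10-19, when work began.
D, as an HOA assessment lien, has superpriority and ranks first.
Remaining liens by effective date: B (2019-01-11), A (2020-03-05), F (2020-10-19), C (2021-05-01), E (2022-03-21).
F already ranks below D; the subordination has no effect.

D, B, A, F, C, E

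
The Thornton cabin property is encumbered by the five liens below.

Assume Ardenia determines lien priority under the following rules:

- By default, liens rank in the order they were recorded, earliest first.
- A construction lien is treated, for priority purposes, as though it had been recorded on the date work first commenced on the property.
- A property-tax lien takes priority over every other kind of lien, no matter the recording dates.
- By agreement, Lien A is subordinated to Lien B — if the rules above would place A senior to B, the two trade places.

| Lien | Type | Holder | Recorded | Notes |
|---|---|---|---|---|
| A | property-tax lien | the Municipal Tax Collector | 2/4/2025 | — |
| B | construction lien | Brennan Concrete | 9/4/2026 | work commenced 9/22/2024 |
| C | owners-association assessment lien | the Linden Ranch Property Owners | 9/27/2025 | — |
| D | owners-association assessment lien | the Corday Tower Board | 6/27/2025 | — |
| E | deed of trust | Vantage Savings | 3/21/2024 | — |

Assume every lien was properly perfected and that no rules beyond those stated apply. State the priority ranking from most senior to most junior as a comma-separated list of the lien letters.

B, E, A, D, C

First, effective dates: B is treated as recorded 9/22/2024, the work-commencement date.
As a property-tax lien, A is senior to every other lien.
Remaining liens by effective date: E (3/21/2024), B (9/22/2024), D (6/27/2025), C (9/27/2025).
The subordination applies — A was senior to B — so A and B swap.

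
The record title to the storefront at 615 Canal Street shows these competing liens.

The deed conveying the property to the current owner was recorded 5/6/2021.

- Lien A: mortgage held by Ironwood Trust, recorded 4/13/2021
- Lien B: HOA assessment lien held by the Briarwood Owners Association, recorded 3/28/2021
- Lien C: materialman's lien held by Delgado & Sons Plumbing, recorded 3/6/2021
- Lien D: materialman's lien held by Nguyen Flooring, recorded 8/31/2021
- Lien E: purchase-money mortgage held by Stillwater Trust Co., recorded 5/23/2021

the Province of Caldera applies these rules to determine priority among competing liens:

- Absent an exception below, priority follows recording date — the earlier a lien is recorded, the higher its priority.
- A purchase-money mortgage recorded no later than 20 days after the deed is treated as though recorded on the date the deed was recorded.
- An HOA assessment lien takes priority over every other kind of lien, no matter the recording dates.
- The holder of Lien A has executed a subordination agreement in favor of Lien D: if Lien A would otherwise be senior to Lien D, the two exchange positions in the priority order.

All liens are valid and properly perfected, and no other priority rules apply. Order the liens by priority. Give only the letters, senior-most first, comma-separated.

First, effective dates: E relates back to the deed date 5/6/2021.
As an HOA assessment lien, B is senior to every other lien.
Ordering the rest by effective date: C (3/6/2021), A (4/13/2021), E (5/6/2021), D (8/31/2021).
Because A would otherwise rank above D, the subordination swaps them.

B, C, D, E, A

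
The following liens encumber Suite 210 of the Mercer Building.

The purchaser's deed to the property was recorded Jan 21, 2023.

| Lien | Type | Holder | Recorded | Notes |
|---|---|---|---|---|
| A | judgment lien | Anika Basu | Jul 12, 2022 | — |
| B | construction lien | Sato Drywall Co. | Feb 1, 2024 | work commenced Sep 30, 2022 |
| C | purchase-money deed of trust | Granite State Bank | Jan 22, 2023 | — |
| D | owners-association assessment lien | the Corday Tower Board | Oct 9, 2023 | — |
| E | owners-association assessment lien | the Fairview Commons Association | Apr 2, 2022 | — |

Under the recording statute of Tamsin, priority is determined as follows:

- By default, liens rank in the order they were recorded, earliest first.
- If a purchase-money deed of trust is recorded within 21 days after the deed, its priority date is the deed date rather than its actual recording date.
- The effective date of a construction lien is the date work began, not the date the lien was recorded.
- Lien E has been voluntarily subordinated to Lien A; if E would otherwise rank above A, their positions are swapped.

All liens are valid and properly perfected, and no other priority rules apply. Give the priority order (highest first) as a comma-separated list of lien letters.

Adjusting effective dates: B relates back to Sep 30, 2022 (work commenced); C's effective date is the deed date, Jan 21, 2023.
Ordering by effective date: E (Apr 2, 2022), A (Jul 12, 2022), B (Sep 30, 2022), C (Jan 21, 2023), D (Oct 9, 2023).
E is senior to A before the subordination, so the two trade places.

A, E, B, C, D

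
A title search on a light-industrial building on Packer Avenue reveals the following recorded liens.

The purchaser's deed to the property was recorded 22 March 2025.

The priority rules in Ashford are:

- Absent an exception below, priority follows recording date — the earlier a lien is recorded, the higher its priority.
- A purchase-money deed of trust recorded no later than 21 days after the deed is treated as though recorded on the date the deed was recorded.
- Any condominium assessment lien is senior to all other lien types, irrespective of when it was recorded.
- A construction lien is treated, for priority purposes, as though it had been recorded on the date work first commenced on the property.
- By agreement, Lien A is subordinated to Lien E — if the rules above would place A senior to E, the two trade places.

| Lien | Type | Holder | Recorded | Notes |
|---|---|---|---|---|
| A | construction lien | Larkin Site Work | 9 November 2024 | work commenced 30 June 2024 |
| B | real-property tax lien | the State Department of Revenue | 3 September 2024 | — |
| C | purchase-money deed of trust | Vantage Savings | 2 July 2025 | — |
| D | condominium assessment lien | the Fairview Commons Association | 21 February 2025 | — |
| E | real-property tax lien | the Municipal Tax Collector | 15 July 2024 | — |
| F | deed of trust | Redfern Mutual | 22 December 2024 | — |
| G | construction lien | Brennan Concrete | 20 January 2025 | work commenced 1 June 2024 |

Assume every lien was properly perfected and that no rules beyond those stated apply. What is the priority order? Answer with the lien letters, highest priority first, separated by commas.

D, G, E, A, B, F, C

Effective dates: A relates back to 30 June 2024 (work commenced); C was recorded 102 days after the deed — beyond 21 days — so no relation-back applies; G relates back to 1 June 2024 (work commenced).
As a condominium assessment lien, D is senior to every other lien.
Remaining liens by effective date: G (1 June 2024), A (30 June 2024), E (15 July 2024), B (3 September 2024), F (22 December 2024), C (2 July 2025).
Because A would otherwise rank above E, the subordination swaps them.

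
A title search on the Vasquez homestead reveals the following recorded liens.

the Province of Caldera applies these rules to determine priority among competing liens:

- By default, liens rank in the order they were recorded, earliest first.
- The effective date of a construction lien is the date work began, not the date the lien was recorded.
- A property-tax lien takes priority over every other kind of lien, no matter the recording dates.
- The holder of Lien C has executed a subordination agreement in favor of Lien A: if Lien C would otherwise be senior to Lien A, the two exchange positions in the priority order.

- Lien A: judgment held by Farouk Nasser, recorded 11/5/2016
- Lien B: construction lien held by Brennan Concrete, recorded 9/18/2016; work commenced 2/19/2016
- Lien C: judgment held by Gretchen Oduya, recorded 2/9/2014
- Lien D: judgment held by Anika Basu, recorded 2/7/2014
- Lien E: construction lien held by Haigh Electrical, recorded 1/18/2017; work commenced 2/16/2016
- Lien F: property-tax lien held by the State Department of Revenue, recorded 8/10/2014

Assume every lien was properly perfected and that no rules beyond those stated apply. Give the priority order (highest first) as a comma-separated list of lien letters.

F, D, A, E, B, C

Effective dates after the stated exceptions: B is treated as recorded 2/19/2016, the work-commencement date; E relates back to 2/16/2016 (work commenced).
F, as a property-tax lien, has superpriority and ranks first.
The other liens, earliest effective date first: D (2/7/2014), C (2/9/2014), E (2/16/2016), B (2/19/2016), A (11/5/2016).
C would otherwise be senior to A, so under the subordination agreement C and A exchange positions.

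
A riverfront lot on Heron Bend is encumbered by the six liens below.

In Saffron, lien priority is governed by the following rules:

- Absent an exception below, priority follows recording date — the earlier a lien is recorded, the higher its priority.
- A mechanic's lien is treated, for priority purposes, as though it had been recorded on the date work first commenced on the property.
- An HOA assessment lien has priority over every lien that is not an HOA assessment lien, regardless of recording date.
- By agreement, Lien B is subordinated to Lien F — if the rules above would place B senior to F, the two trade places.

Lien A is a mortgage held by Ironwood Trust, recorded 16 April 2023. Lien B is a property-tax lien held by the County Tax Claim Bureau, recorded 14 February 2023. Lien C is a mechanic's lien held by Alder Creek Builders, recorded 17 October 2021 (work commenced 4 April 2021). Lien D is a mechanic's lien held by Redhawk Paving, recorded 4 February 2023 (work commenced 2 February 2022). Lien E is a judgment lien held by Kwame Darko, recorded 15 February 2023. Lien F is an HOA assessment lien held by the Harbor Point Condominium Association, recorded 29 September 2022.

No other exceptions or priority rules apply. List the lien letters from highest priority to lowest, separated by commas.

F, C, D, B, E, A

First, effective dates: C relates back to 4 April 2021 (work commenced); D's effective date is 2 February 2022, when work began.
F is an HOA assessment lien, so it outranks all other liens regardless of date.
Remaining liens by effective date: C (4 April 2021), D (2 February 2022), B (14 February 2023), E (15 February 2023), A (16 April 2023).
B is already junior to F, so the subordination agreement changes nothing.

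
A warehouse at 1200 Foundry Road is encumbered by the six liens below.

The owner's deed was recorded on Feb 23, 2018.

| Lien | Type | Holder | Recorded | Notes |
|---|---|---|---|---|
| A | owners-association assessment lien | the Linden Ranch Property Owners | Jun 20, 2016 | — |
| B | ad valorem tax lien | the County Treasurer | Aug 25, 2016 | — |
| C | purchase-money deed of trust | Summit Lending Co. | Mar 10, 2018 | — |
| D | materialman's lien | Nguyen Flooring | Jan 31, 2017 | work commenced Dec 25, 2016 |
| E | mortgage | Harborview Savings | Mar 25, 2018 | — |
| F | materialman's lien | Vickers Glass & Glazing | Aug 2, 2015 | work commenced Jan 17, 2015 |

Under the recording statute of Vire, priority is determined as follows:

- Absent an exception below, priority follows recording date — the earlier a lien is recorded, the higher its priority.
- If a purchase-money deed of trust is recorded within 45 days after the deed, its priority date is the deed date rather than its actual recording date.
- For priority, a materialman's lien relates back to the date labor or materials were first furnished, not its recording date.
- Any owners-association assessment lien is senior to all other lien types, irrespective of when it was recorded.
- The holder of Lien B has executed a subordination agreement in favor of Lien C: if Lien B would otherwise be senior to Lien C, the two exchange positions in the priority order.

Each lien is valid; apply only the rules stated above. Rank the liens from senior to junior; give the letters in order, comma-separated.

A, F, C, D, B, E

Effective dates after the stated exceptions: C relates back to the deed date Feb 23, 2018; D's effective date is Dec 25, 2016, when work began; F's effective date is Jan 17, 2015, when work began.
A, as an owners-association assessment lien, has superpriority and ranks first.
Remaining liens by effective date: F (Jan 17, 2015), B (Aug 25, 2016), D (Dec 25, 2016), C (Feb 23, 2018), E (Mar 25, 2018).
B would otherwise be senior to C, so under the subordination agreement B and C exchange positions.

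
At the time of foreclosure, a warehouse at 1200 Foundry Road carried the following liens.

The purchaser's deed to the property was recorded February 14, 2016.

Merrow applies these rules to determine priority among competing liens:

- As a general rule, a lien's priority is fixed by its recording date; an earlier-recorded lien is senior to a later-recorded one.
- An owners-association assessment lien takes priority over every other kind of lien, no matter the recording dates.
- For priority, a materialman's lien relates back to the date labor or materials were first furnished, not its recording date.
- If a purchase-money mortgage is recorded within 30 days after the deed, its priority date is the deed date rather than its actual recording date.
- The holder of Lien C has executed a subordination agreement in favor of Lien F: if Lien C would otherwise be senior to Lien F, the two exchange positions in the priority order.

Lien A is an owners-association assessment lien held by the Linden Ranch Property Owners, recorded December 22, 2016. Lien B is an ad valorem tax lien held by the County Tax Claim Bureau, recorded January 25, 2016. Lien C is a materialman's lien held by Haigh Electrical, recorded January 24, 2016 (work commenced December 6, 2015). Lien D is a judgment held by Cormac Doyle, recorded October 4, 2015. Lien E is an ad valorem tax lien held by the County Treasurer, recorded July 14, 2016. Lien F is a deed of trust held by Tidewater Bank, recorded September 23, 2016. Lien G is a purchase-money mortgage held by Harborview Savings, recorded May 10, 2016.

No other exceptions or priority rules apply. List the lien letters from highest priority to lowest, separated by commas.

Effective dates: C is treated as recorded December 6, 2015, the work-commencement date; G was recorded 86 days after the deed — beyond 30 days — so no relation-back applies.
A, as an owners-association assessment lien, has superpriority and ranks first.
Remaining liens by effective date: D (October 4, 2015), C (December 6, 2015), B (January 25, 2016), G (May 10, 2016), E (July 14, 2016), F (September 23, 2016).
The subordination applies — C was senior to F — so C and F swap.

A, D, F, B, G, E, C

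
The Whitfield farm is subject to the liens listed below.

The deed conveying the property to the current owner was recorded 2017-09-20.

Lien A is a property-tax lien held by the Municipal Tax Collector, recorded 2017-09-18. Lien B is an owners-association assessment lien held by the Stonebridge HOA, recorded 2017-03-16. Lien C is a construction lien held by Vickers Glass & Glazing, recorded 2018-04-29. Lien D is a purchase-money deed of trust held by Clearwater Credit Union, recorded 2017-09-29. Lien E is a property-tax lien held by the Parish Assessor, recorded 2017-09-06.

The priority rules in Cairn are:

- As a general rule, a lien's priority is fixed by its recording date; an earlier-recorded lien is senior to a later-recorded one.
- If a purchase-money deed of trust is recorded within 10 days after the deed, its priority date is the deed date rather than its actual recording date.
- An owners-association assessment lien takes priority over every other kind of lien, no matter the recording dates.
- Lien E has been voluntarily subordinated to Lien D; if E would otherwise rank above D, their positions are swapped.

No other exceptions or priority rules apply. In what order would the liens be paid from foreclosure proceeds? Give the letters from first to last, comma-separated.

Effective dates after the stated exceptions: D was recorded within the 10-day window, so its effective date is the deed date 2017-09-20.
As an owners-association assessment lien, B is senior to every other lien.
Ordering the rest by effective date: E (2017-09-06), A (2017-09-18), D (2017-09-20), C (2018-04-29).
E is senior to D before the subordination, so the two trade places.

B, D, A, E, C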